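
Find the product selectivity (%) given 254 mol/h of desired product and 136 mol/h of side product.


Selectivity = desired / (desired + undesired) * 100
Total products = 254 + 136 = 390 mol/h
S = 254 / 390 * 100
= 0.6513 * 100
= 65.13 %

65.13 %


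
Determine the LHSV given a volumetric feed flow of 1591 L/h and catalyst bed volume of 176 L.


LHSV = volumetric feed rate / catalyst volume
= 1591 L/h / 176 L
= 9.040 h^-1

9.040 h^-1


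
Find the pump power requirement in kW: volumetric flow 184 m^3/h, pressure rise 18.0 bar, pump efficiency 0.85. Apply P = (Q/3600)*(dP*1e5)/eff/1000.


Q = 184 / 3600 = 0.0511111 m^3/s
P = 0.0511111 * (18.0 * 1e5) / 0.85 / 1000 = 108.2

108.2 kW


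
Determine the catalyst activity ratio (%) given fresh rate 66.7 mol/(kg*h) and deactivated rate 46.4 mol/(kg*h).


Activity (%) = (rate_used / rate_fresh) * 100
rate_used = 46.4, rate_fresh = 66.7
= (46.4 / 66.7) * 100
= 0.6957 * 100 = 69.57

69.57 %


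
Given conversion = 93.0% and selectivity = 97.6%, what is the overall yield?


Overall yield = conversion (%) * selectivity (%) / 100
Conversion = 93.0%, Selectivity = 97.6%
Y = 93.0 * 97.6 / 100
= 90.768 %

90.768 %


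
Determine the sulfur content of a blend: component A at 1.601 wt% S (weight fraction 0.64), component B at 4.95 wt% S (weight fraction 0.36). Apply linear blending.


Linear sulfur blending: S_blend = x1*S1 + x2*S2
Contribution 1: 0.64 * 1.601 = 1.02464 wt%
Contribution 2: 0.36 * 4.95 = 1.782 wt%
S_blend = 1.02464 + 1.782 = 2.80664

2.80664 wt%


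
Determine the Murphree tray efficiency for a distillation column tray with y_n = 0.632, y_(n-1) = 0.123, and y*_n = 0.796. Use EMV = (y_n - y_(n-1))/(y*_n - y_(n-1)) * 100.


Murphree vapor efficiency: EMV = (y_n - y_(n-1)) / (y*_n - y_(n-1)) * 100
EMV = (0.632 - 0.123) / (0.796 - 0.123) * 100 = 0.509 / 0.673 * 100 = 75.63

75.63 %


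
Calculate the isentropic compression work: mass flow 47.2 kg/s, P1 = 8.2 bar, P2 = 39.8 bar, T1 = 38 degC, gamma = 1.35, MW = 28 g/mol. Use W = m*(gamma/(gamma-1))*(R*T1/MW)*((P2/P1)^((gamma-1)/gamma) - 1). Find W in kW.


Isentropic work: W = m*(gamma/(gamma-1))*(R*T1/MW)*((P2/P1)^((gamma-1)/gamma) - 1)
T1 = 38 + 273.15 = 311.15 K
Pressure ratio = 39.8 / 8.2 = 4.85366
Exponent = (1.35 - 1)/1.35 = 0.259259
(P2/P1)^exp - 1 = 4.85366^0.259259 - 1 = 0.506155
W = 47.2 * 1.35 / 0.35 * 8.314 * 311.15 / 28 * 0.506155 = 8514

8514 kW


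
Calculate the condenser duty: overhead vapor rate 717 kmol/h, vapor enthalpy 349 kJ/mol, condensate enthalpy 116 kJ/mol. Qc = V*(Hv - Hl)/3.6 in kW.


Qc = 717 * (349 - 116) / 3.6 = 717 * 233 / 3.6 = 46410

46410 kW


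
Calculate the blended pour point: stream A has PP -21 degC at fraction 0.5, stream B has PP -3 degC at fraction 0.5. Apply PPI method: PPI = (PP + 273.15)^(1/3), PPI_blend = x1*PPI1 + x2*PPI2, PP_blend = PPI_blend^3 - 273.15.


PPI_1 = (-21 + 273.15)^(1/3) = 6.317613
PPI_2 = (-3 + 273.15)^(1/3) = 6.464501
PPI_blend = 0.5 * 6.317613 + 0.5 * 6.464501 = 6.391057
PP_blend = 6.391057^3 - 273.15 = 261.0466 - 273.15 = -12.1

-12.1 degC


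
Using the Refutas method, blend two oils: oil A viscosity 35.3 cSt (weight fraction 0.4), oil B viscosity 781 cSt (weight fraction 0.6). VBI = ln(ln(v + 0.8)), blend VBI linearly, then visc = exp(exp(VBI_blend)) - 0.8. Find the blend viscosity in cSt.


Refutas method: VBN_i = 14.534*ln(ln(visc_i + 0.8)) + 10.975, blended linearly by mass fraction; since VBN is linear in VBI_i = ln(ln(visc_i + 0.8)) and the fractions sum to 1, blend VBI directly: visc = exp(exp(VBI_blend)) - 0.8
VBI_1 = ln(ln(35.3 + 0.8)) = 1.27712
VBI_2 = ln(ln(781 + 0.8)) = 1.89636
VBI_blend = 0.4 * 1.27712 + 0.6 * 1.89636 = 1.64866
visc_blend = exp(exp(1.64866)) - 0.8 = 180.5

180.5 cSt


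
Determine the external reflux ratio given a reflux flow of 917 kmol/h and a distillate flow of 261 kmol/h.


Reflux ratio definition: R = L / D (liquid returned / distillate withdrawn)
L = 917 kmol/h, D = 261 kmol/h
R = 917 / 261 = 3.513

3.513


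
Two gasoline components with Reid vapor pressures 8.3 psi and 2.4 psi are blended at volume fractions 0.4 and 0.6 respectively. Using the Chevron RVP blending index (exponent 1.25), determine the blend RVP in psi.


Chevron index: RVP_blend = (sum xi*RVPi^1.25)^(1/1.25)
RVP^1.25 terms: 0.4 * 8.3^1.25 + 0.6 * 2.4^1.25 = 7.4275
RVP_blend = 7.4275^(1/1.25) = 4.974

4.974 psi


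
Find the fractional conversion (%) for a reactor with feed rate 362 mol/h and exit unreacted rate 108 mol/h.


X = (F_in - F_out) / F_in * 100
Moles reacted = 362 - 108 = 254
X = 254 / 362 * 100
= 0.7017 * 100
= 70.17 %

70.17 %


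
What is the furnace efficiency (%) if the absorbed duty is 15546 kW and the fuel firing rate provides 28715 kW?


Furnace efficiency = Q_absorbed / Q_fuel * 100
= 15546 / 28715 * 100 = 54.14

54.14 %


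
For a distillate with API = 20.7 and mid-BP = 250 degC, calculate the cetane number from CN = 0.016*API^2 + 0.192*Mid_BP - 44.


CN = 0.016 * 20.7^2 + 0.192 * 250 - 44
CN = 6.85584 + 48 - 44 = 10.85584

10.85584


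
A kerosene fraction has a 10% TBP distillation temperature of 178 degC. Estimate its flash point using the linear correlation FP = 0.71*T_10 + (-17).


FP = 0.71 * 178 + (-17) = 109.38

109.38 degC


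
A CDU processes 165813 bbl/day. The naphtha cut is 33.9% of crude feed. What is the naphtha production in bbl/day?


Crude throughput = 165813 bbl/day
Fraction yield = 33.9%
yield = throughput * fraction / 100
yield = 165813 * 33.9 / 100 = 56210.607

56210.607 bbl/day


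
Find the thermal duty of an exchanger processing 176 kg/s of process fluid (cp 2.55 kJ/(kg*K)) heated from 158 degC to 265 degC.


Q = m_dot * cp * delta_T
delta_T = 265 - 158 = 107 K
Q = 176 * 2.55 * 107
= 448.8 * 107
= 48021.6 kW

48021.6 kW


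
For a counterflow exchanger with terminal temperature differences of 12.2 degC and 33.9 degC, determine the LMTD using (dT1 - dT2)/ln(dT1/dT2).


LMTD = (dT1 - dT2) / ln(dT1/dT2)
= (12.2 - 33.9) / ln(12.2 / 33.9) = -21.7 / -1.02198 = 21.23

21.23 degC


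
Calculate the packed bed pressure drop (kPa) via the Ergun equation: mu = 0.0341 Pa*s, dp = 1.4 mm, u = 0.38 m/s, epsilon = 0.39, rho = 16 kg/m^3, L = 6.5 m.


dp = 1.4 mm = 0.0014 m
Viscous term = 150*0.0341*0.38*(1-0.39)^2 / (0.0014^2*0.39^3) = 6220700
Inertial term = 1.75*16*0.38^2*(1-0.39) / (0.0014*0.39^3) = 29698.4
dP/L = 6220700 + 29698.4 = 6250400 Pa/m
dP = 6250400 * 6.5 / 1000 = 40630 kPa

40630 kPa


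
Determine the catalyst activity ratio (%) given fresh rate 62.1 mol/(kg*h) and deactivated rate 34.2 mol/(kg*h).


Activity (%) = (rate_used / rate_fresh) * 100
rate_used = 34.2, rate_fresh = 62.1
= (34.2 / 62.1) * 100
= 0.5507 * 100 = 55.07

55.07 %


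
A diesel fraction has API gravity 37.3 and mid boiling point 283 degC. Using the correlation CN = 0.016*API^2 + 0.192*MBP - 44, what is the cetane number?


CN = 0.016 * 37.3^2 + 0.192 * 283 - 44
CN = 22.26064 + 54.336 - 44 = 32.59664

32.59664


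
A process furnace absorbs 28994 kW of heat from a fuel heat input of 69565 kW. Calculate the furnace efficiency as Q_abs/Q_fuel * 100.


Furnace efficiency = Q_absorbed / Q_fuel * 100
= 28994 / 69565 * 100 = 41.68

41.68 %


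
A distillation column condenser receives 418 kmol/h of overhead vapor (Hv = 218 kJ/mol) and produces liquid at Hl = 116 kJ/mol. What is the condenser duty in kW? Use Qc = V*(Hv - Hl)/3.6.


Qc = 418 * (218 - 116) / 3.6 = 418 * 102 / 3.6 = 11840

11840 kW


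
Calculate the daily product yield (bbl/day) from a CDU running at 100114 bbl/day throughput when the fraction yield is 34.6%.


Crude throughput = 100114 bbl/day
Fraction yield = 34.6%
yield = throughput * fraction / 100
yield = 100114 * 34.6 / 100 = 34639.444

34639.444 bbl/day


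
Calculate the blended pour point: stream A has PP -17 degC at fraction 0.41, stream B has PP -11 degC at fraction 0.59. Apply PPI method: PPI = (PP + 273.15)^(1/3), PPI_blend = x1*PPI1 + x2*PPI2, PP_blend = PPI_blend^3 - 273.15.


PPI_1 = (-17 + 273.15)^(1/3) = 6.350844
PPI_2 = (-11 + 273.15)^(1/3) = 6.400049
PPI_blend = 0.41 * 6.350844 + 0.59 * 6.400049 = 6.379875
PP_blend = 6.379875^3 - 273.15 = 259.6788 - 273.15 = -13.47

-13.47 degC


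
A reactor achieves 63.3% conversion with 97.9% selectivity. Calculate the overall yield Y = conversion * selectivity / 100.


Overall yield = conversion (%) * selectivity (%) / 100
Conversion = 63.3%, Selectivity = 97.9%
Y = 63.3 * 97.9 / 100
= 61.9707 %

61.9707 %


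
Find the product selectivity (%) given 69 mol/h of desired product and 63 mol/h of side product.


Selectivity = desired / (desired + undesired) * 100
Total products = 69 + 63 = 132 mol/h
S = 69 / 132 * 100
= 0.5227 * 100
= 52.27 %

52.27 %


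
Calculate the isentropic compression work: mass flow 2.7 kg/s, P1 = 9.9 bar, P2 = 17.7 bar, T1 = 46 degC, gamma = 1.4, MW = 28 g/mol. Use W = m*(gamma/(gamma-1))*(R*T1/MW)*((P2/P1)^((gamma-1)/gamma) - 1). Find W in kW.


Isentropic work: W = m*(gamma/(gamma-1))*(R*T1/MW)*((P2/P1)^((gamma-1)/gamma) - 1)
T1 = 46 + 273.15 = 319.15 K
Pressure ratio = 17.7 / 9.9 = 1.78788
Exponent = (1.4 - 1)/1.4 = 0.285714
(P2/P1)^exp - 1 = 1.78788^0.285714 - 1 = 0.180583
W = 2.7 * 1.4 / 0.4 * 8.314 * 319.15 / 28 * 0.180583 = 161.7

161.7 kW


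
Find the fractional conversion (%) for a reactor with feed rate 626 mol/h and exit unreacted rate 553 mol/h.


X = (F_in - F_out) / F_in * 100
Moles reacted = 626 - 553 = 73
X = 73 / 626 * 100
= 0.1166 * 100
= 11.66 %

11.66 %


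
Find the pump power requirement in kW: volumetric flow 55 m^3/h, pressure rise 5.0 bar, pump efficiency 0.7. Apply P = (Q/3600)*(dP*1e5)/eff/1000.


Q = 55 / 3600 = 0.0152778 m^3/s
P = 0.0152778 * (5.0 * 1e5) / 0.7 / 1000 = 10.91

10.91 kW


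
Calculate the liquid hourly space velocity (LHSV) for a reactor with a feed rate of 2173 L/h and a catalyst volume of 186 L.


LHSV = volumetric feed rate / catalyst volume
= 2173 L/h / 186 L
= 11.68 h^-1

11.68 h^-1


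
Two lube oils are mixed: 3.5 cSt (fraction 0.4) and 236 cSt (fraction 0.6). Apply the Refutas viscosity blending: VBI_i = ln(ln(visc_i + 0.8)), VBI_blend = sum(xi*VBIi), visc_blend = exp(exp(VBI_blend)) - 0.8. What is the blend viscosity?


Refutas method: VBN_i = 14.534*ln(ln(visc_i + 0.8)) + 10.975, blended linearly by mass fraction; since VBN is linear in VBI_i = ln(ln(visc_i + 0.8)) and the fractions sum to 1, blend VBI directly: visc = exp(exp(VBI_blend)) - 0.8
VBI_1 = ln(ln(3.5 + 0.8)) = 0.377487
VBI_2 = ln(ln(236 + 0.8)) = 1.69877
VBI_blend = 0.4 * 0.377487 + 0.6 * 1.69877 = 1.17026
visc_blend = exp(exp(1.17026)) - 0.8 = 24.30

24.30 cSt


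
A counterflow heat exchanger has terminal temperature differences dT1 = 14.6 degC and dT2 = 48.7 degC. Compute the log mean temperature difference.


LMTD = (dT1 - dT2) / ln(dT1/dT2)
= (14.6 - 48.7) / ln(14.6 / 48.7) = -34.1 / -1.20466 = 28.31

28.31 degC


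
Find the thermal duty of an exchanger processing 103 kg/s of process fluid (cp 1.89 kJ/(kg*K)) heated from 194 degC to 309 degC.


Q = m_dot * cp * delta_T
delta_T = 309 - 194 = 115 K
Q = 103 * 1.89 * 115
= 194.67 * 115
= 22387.05 kW

22387.05 kW


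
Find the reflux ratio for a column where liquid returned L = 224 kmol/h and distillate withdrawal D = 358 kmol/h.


Reflux ratio definition: R = L / D (liquid returned / distillate withdrawn)
L = 224 kmol/h, D = 358 kmol/h
R = 224 / 358 = 0.6257

0.6257


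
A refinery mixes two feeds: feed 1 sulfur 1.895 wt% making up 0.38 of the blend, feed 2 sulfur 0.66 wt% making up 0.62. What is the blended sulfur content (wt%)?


Linear sulfur blending: S_blend = x1*S1 + x2*S2
Contribution 1: 0.38 * 1.895 = 0.7201 wt%
Contribution 2: 0.62 * 0.66 = 0.4092 wt%
S_blend = 0.7201 + 0.4092 = 1.1293

1.1293 wt%


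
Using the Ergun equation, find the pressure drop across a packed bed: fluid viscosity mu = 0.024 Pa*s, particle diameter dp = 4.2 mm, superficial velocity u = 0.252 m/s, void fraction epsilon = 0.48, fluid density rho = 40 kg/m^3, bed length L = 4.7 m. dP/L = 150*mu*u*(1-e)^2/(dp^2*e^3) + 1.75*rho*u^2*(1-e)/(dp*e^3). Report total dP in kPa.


dp = 4.2 mm = 0.0042 m
Viscous term = 150*0.024*0.252*(1-0.48)^2 / (0.0042^2*0.48^3) = 125744
Inertial term = 1.75*40*0.252^2*(1-0.48) / (0.0042*0.48^3) = 4976.56
dP/L = 125744 + 4976.56 = 130721 Pa/m
dP = 130721 * 4.7 / 1000 = 614.4 kPa

614.4 kPa


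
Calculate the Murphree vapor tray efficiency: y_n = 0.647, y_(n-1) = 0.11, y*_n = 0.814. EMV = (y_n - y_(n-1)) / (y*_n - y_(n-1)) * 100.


Murphree vapor efficiency: EMV = (y_n - y_(n-1)) / (y*_n - y_(n-1)) * 100
EMV = (0.647 - 0.11) / (0.814 - 0.11) * 100 = 0.537 / 0.704 * 100 = 76.28

76.28 %


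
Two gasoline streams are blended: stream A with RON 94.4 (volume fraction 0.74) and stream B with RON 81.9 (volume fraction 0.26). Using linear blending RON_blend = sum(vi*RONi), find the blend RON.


Linear blending: RON_blend = sum(vi * RONi)
Contribution 1: 0.74 * 94.4 = 69.856
Contribution 2: 0.26 * 81.9 = 21.294
RON_blend = 69.856 + 21.294 = 91.15

91.15


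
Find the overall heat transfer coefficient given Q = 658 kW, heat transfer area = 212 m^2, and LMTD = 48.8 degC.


From Q = U*A*LMTD, U = Q / (A * LMTD)
U = 658 / (212 * 48.8) = 658 / 10345.6 = 0.06360

0.06360 kW/(m^2*K)


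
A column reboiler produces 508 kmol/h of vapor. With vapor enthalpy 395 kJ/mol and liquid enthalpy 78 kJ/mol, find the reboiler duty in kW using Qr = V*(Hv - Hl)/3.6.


Qr = 508 * (395 - 78) / 3.6 = 508 * 317 / 3.6 = 44730

44730 kW


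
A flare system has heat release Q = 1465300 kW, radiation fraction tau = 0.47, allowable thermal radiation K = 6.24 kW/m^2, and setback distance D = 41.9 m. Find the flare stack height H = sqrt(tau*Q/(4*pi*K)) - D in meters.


tau*Q/(4*pi*K) = 0.47 * 1465300 / (4 * pi * 6.24) = 8782.74
sqrt(8782.74) = 93.7163
H = 93.7163 - 41.9 = 51.82

51.82 m


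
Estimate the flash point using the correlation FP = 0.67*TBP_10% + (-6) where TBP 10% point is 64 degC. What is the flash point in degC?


FP = 0.67 * 64 + (-6) = 36.88

36.88 degC


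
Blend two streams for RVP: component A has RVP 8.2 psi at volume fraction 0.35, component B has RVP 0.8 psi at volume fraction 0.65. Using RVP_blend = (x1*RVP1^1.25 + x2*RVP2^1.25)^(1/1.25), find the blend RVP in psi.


Chevron index: RVP_blend = (sum xi*RVPi^1.25)^(1/1.25)
RVP^1.25 terms: 0.35 * 8.2^1.25 + 0.65 * 0.8^1.25 = 5.34842
RVP_blend = 5.34842^(1/1.25) = 3.825

3.825 psi


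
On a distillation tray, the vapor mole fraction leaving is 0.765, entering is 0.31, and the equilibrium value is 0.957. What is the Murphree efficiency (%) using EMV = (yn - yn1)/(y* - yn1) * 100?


Murphree vapor efficiency: EMV = (y_n - y_(n-1)) / (y*_n - y_(n-1)) * 100
EMV = (0.765 - 0.31) / (0.957 - 0.31) * 100 = 0.455 / 0.647 * 100 = 70.32

70.32 %


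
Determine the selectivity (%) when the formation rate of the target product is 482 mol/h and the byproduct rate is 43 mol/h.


Selectivity = desired / (desired + undesired) * 100
Total products = 482 + 43 = 525 mol/h
S = 482 / 525 * 100
= 0.9181 * 100
= 91.81 %

91.81 %


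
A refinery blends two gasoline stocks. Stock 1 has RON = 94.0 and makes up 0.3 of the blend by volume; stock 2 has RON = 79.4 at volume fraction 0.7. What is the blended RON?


Linear blending: RON_blend = sum(vi * RONi)
Contribution 1: 0.3 * 94.0 = 28.2
Contribution 2: 0.7 * 79.4 = 55.58
RON_blend = 28.2 + 55.58 = 83.78

83.78


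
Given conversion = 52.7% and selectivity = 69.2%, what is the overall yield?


Overall yield = conversion (%) * selectivity (%) / 100
Conversion = 52.7%, Selectivity = 69.2%
Y = 52.7 * 69.2 / 100
= 36.4684 %

36.4684 %


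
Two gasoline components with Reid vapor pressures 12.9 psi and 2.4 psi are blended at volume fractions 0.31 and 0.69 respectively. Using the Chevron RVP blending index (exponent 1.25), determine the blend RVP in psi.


Chevron index: RVP_blend = (sum xi*RVPi^1.25)^(1/1.25)
RVP^1.25 terms: 0.31 * 12.9^1.25 + 0.69 * 2.4^1.25 = 9.63994
RVP_blend = 9.63994^(1/1.25) = 6.127

6.127 psi


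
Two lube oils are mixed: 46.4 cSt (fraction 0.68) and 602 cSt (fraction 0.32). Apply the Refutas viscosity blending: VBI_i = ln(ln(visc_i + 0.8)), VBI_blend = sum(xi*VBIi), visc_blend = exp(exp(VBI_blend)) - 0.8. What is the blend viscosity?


Refutas method: VBN_i = 14.534*ln(ln(visc_i + 0.8)) + 10.975, blended linearly by mass fraction; since VBN is linear in VBI_i = ln(ln(visc_i + 0.8)) and the fractions sum to 1, blend VBI directly: visc = exp(exp(VBI_blend)) - 0.8
VBI_1 = ln(ln(46.4 + 0.8)) = 1.34921
VBI_2 = ln(ln(602 + 0.8)) = 1.85655
VBI_blend = 0.68 * 1.34921 + 0.32 * 1.85655 = 1.51156
visc_blend = exp(exp(1.51156)) - 0.8 = 92.31

92.31 cSt


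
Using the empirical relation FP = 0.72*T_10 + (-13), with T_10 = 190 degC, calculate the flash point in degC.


FP = 0.72 * 190 + (-13) = 123.8

123.8 degC


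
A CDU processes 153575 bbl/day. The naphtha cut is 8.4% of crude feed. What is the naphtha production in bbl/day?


Crude throughput = 153575 bbl/day
Fraction yield = 8.4%
yield = throughput * fraction / 100
yield = 153575 * 8.4 / 100 = 12900.3

12900.3 bbl/day


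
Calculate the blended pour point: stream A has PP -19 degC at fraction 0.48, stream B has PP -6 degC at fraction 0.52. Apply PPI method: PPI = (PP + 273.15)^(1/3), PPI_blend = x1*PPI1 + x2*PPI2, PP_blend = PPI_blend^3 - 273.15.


PPI_1 = (-19 + 273.15)^(1/3) = 6.334272
PPI_2 = (-6 + 273.15)^(1/3) = 6.440482
PPI_blend = 0.48 * 6.334272 + 0.52 * 6.440482 = 6.389501
PP_blend = 6.389501^3 - 273.15 = 260.856 - 273.15 = -12.29

-12.29 degC


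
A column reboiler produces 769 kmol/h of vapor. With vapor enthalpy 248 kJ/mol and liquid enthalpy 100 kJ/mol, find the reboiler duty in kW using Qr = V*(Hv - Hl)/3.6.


Qr = 769 * (248 - 100) / 3.6 = 769 * 148 / 3.6 = 31610

31610 kW


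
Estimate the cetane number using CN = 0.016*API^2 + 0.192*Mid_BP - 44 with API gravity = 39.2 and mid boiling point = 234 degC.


CN = 0.016 * 39.2^2 + 0.192 * 234 - 44
CN = 24.58624 + 44.928 - 44 = 25.51424

25.51424


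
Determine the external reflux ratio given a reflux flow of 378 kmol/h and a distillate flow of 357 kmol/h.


Reflux ratio definition: R = L / D (liquid returned / distillate withdrawn)
L = 378 kmol/h, D = 357 kmol/h
R = 378 / 357 = 1.059

1.059


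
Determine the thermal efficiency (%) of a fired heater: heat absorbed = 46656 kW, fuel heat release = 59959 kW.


Furnace efficiency = Q_absorbed / Q_fuel * 100
= 46656 / 59959 * 100 = 77.81

77.81 %


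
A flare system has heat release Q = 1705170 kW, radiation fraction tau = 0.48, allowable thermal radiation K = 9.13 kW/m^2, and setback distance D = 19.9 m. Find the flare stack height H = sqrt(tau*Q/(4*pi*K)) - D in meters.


tau*Q/(4*pi*K) = 0.48 * 1705170 / (4 * pi * 9.13) = 7133.92
sqrt(7133.92) = 84.4625
H = 84.4625 - 19.9 = 64.56

64.56 m


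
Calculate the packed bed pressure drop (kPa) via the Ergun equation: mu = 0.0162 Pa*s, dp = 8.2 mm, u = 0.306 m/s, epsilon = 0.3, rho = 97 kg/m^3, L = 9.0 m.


dp = 8.2 mm = 0.0082 m
Viscous term = 150*0.0162*0.306*(1-0.3)^2 / (0.0082^2*0.3^3) = 200693
Inertial term = 1.75*97*0.306^2*(1-0.3) / (0.0082*0.3^3) = 50254.3
dP/L = 200693 + 50254.3 = 250947 Pa/m
dP = 250947 * 9.0 / 1000 = 2259 kPa

2259 kPa


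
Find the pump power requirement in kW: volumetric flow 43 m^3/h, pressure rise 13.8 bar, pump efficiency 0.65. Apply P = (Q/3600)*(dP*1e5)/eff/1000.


Q = 43 / 3600 = 0.0119444 m^3/s
P = 0.0119444 * (13.8 * 1e5) / 0.65 / 1000 = 25.36

25.36 kW


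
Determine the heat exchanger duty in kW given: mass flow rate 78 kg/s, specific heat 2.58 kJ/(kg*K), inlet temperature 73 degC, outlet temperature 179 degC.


Q = m_dot * cp * delta_T
delta_T = 179 - 73 = 106 K
Q = 78 * 2.58 * 106
= 201.24 * 106
= 21331.44 kW

21331.44 kW


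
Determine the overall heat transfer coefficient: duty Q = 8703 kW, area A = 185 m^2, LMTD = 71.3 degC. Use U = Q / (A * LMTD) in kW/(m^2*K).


From Q = U*A*LMTD, U = Q / (A * LMTD)
U = 8703 / (185 * 71.3) = 8703 / 13190.5 = 0.6598

0.6598 kW/(m^2*K)


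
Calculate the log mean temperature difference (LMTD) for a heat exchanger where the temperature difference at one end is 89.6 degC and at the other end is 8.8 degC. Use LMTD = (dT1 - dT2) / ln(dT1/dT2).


LMTD = (dT1 - dT2) / ln(dT1/dT2)
= (89.6 - 8.8) / ln(89.6 / 8.8) = 80.8 / 2.3206 = 34.82

34.82 degC


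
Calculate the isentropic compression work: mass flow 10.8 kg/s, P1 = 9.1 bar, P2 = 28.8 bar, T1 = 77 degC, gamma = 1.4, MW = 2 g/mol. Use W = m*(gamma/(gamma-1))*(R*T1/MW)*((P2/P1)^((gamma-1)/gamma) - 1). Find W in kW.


Isentropic work: W = m*(gamma/(gamma-1))*(R*T1/MW)*((P2/P1)^((gamma-1)/gamma) - 1)
T1 = 77 + 273.15 = 350.15 K
Pressure ratio = 28.8 / 9.1 = 3.16484
Exponent = (1.4 - 1)/1.4 = 0.285714
(P2/P1)^exp - 1 = 3.16484^0.285714 - 1 = 0.389817
W = 10.8 * 1.4 / 0.4 * 8.314 * 350.15 / 2 * 0.389817 = 21450

21450 kW


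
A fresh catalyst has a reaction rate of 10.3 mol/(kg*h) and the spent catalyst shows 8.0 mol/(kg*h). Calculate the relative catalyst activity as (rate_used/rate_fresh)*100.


Activity (%) = (rate_used / rate_fresh) * 100
rate_used = 8.0, rate_fresh = 10.3
= (8.0 / 10.3) * 100
= 0.7767 * 100 = 77.67

77.67 %


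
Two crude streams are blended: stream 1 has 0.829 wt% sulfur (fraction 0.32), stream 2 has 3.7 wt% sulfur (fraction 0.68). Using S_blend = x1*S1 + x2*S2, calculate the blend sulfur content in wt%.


Linear sulfur blending: S_blend = x1*S1 + x2*S2
Contribution 1: 0.32 * 0.829 = 0.26528 wt%
Contribution 2: 0.68 * 3.7 = 2.516 wt%
S_blend = 0.26528 + 2.516 = 2.78128

2.78128 wt%


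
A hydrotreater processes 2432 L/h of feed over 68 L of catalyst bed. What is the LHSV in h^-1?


LHSV = volumetric feed rate / catalyst volume
= 2432 L/h / 68 L
= 35.76 h^-1

35.76 h^-1


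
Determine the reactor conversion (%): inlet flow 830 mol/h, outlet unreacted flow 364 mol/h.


X = (F_in - F_out) / F_in * 100
Moles reacted = 830 - 364 = 466
X = 466 / 830 * 100
= 0.5614 * 100
= 56.14 %

56.14 %


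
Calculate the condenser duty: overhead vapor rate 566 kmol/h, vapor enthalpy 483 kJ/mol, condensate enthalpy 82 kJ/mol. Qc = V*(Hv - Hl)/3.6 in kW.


Qc = 566 * (483 - 82) / 3.6 = 566 * 401 / 3.6 = 63050

63050 kW


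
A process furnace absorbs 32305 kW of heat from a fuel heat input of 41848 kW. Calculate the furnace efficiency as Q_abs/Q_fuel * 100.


Furnace efficiency = Q_absorbed / Q_fuel * 100
= 32305 / 41848 * 100 = 77.20

77.20 %


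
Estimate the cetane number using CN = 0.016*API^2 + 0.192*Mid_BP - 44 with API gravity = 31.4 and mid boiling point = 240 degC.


CN = 0.016 * 31.4^2 + 0.192 * 240 - 44
CN = 15.77536 + 46.08 - 44 = 17.85536

17.85536


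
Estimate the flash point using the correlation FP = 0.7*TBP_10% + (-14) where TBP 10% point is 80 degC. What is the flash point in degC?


FP = 0.7 * 80 + (-14) = 42

42 degC


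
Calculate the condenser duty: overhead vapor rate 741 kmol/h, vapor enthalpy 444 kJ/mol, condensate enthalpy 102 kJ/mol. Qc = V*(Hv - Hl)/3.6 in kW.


Qc = 741 * (444 - 102) / 3.6 = 741 * 342 / 3.6 = 70400

70400 kW


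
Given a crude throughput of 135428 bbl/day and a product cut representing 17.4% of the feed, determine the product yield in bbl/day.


Crude throughput = 135428 bbl/day
Fraction yield = 17.4%
yield = throughput * fraction / 100
yield = 135428 * 17.4 / 100 = 23564.472

23564.472 bbl/day


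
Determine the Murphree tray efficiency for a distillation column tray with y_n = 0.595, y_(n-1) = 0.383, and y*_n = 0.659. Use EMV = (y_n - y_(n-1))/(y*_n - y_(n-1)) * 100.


Murphree vapor efficiency: EMV = (y_n - y_(n-1)) / (y*_n - y_(n-1)) * 100
EMV = (0.595 - 0.383) / (0.659 - 0.383) * 100 = 0.212 / 0.276 * 100 = 76.81

76.81 %


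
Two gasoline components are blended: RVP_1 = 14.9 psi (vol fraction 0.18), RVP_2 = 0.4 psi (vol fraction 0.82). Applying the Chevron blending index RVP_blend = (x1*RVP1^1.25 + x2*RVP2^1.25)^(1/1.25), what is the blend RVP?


Chevron index: RVP_blend = (sum xi*RVPi^1.25)^(1/1.25)
RVP^1.25 terms: 0.18 * 14.9^1.25 + 0.82 * 0.4^1.25 = 5.53018
RVP_blend = 5.53018^(1/1.25) = 3.928

3.928 psi


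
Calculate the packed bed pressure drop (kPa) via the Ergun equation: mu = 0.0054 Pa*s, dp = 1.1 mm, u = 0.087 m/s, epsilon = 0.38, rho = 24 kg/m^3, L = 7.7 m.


dp = 1.1 mm = 0.0011 m
Viscous term = 150*0.0054*0.087*(1-0.38)^2 / (0.0011^2*0.38^3) = 407992
Inertial term = 1.75*24*0.087^2*(1-0.38) / (0.0011*0.38^3) = 3265.4
dP/L = 407992 + 3265.4 = 411257 Pa/m
dP = 411257 * 7.7 / 1000 = 3167 kPa

3167 kPa


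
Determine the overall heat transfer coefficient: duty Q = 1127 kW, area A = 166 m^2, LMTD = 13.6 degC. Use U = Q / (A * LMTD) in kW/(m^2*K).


From Q = U*A*LMTD, U = Q / (A * LMTD)
U = 1127 / (166 * 13.6) = 1127 / 2257.6 = 0.4992

0.4992 kW/(m^2*K)


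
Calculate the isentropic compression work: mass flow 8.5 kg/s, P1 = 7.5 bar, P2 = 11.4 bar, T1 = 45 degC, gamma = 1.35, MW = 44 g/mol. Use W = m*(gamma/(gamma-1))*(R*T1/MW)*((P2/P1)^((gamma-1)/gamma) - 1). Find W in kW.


Isentropic work: W = m*(gamma/(gamma-1))*(R*T1/MW)*((P2/P1)^((gamma-1)/gamma) - 1)
T1 = 45 + 273.15 = 318.15 K
Pressure ratio = 11.4 / 7.5 = 1.52
Exponent = (1.35 - 1)/1.35 = 0.259259
(P2/P1)^exp - 1 = 1.52^0.259259 - 1 = 0.114666
W = 8.5 * 1.35 / 0.35 * 8.314 * 318.15 / 44 * 0.114666 = 226.0

226.0 kW


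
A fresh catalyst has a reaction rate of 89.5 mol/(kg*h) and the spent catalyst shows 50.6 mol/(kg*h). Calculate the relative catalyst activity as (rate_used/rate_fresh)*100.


Activity (%) = (rate_used / rate_fresh) * 100
rate_used = 50.6, rate_fresh = 89.5
= (50.6 / 89.5) * 100
= 0.5654 * 100 = 56.54

56.54 %


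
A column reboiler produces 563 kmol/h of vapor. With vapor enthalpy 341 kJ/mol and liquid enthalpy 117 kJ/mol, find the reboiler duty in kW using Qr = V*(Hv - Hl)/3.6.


Qr = 563 * (341 - 117) / 3.6 = 563 * 224 / 3.6 = 35030

35030 kW


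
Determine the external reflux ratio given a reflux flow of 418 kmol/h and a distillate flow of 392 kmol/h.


Reflux ratio definition: R = L / D (liquid returned / distillate withdrawn)
L = 418 kmol/h, D = 392 kmol/h
R = 418 / 392 = 1.066

1.066


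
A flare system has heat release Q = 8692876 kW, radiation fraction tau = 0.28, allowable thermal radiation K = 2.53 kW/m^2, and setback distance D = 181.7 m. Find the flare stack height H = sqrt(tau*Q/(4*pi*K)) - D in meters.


tau*Q/(4*pi*K) = 0.28 * 8692876 / (4 * pi * 2.53) = 76558.1
sqrt(76558.1) = 276.691
H = 276.691 - 181.7 = 94.99

94.99 m


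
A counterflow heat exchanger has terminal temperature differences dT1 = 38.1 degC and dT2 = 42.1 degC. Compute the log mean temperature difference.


LMTD = (dT1 - dT2) / ln(dT1/dT2)
= (38.1 - 42.1) / ln(38.1 / 42.1) = -4 / -0.0998335 = 40.07

40.07 degC


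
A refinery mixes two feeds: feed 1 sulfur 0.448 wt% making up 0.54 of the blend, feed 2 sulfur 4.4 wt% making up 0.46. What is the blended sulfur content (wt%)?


Linear sulfur blending: S_blend = x1*S1 + x2*S2
Contribution 1: 0.54 * 0.448 = 0.24192 wt%
Contribution 2: 0.46 * 4.4 = 2.024 wt%
S_blend = 0.24192 + 2.024 = 2.26592

2.26592 wt%


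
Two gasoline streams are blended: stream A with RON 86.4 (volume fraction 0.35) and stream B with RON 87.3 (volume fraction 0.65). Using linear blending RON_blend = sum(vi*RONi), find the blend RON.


Linear blending: RON_blend = sum(vi * RONi)
Contribution 1: 0.35 * 86.4 = 30.24
Contribution 2: 0.65 * 87.3 = 56.745
RON_blend = 30.24 + 56.745 = 86.985

86.985


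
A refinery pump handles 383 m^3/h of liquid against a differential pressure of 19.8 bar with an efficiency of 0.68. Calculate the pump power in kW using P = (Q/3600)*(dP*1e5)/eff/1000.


Q = 383 / 3600 = 0.106389 m^3/s
P = 0.106389 * (19.8 * 1e5) / 0.68 / 1000 = 309.8

309.8 kW


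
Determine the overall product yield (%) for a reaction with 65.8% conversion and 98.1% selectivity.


Overall yield = conversion (%) * selectivity (%) / 100
Conversion = 65.8%, Selectivity = 98.1%
Y = 65.8 * 98.1 / 100
= 64.5498 %

64.5498 %


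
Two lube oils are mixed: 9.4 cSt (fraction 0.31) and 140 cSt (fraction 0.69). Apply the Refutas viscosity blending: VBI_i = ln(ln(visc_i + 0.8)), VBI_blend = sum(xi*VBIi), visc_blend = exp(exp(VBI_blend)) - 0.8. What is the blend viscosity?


Refutas method: VBN_i = 14.534*ln(ln(visc_i + 0.8)) + 10.975, blended linearly by mass fraction; since VBN is linear in VBI_i = ln(ln(visc_i + 0.8)) and the fractions sum to 1, blend VBI directly: visc = exp(exp(VBI_blend)) - 0.8
VBI_1 = ln(ln(9.4 + 0.8)) = 0.842596
VBI_2 = ln(ln(140 + 0.8)) = 1.59885
VBI_blend = 0.31 * 0.842596 + 0.69 * 1.59885 = 1.36441
visc_blend = exp(exp(1.36441)) - 0.8 = 49.27

49.27 cSt


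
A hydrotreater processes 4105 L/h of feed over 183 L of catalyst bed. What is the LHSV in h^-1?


LHSV = volumetric feed rate / catalyst volume
= 4105 L/h / 183 L
= 22.43 h^-1

22.43 h^-1


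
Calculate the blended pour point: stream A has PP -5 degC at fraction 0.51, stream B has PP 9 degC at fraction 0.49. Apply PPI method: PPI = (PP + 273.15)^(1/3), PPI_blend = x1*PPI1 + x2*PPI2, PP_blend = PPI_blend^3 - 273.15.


PPI_1 = (-5 + 273.15)^(1/3) = 6.448508
PPI_2 = (9 + 273.15)^(1/3) = 6.558835
PPI_blend = 0.51 * 6.448508 + 0.49 * 6.558835 = 6.502568
PP_blend = 6.502568^3 - 273.15 = 274.9506 - 273.15 = 1.8

1.8 degC


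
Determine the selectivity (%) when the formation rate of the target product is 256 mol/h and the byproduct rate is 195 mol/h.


Selectivity = desired / (desired + undesired) * 100
Total products = 256 + 195 = 451 mol/h
S = 256 / 451 * 100
= 0.5676 * 100
= 56.76 %

56.76 %


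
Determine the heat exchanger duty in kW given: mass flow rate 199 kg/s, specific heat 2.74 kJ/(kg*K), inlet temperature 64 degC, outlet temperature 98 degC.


Q = m_dot * cp * delta_T
delta_T = 98 - 64 = 34 K
Q = 199 * 2.74 * 34
= 545.26 * 34
= 18538.84 kW

18538.84 kW


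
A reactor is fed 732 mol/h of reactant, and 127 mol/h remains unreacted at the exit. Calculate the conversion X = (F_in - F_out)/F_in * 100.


X = (F_in - F_out) / F_in * 100
Moles reacted = 732 - 127 = 605
X = 605 / 732 * 100
= 0.8265 * 100
= 82.65 %

82.65 %


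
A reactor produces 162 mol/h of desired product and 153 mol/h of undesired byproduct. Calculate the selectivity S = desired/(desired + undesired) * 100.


Selectivity = desired / (desired + undesired) * 100
Total products = 162 + 153 = 315 mol/h
S = 162 / 315 * 100
= 0.5143 * 100
= 51.43 %

51.43 %


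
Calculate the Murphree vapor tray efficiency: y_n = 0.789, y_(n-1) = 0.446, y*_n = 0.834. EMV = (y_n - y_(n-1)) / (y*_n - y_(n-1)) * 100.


Murphree vapor efficiency: EMV = (y_n - y_(n-1)) / (y*_n - y_(n-1)) * 100
EMV = (0.789 - 0.446) / (0.834 - 0.446) * 100 = 0.343 / 0.388 * 100 = 88.40

88.40 %


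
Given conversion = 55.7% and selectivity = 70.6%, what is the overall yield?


Overall yield = conversion (%) * selectivity (%) / 100
Conversion = 55.7%, Selectivity = 70.6%
Y = 55.7 * 70.6 / 100
= 39.3242 %

39.3242 %


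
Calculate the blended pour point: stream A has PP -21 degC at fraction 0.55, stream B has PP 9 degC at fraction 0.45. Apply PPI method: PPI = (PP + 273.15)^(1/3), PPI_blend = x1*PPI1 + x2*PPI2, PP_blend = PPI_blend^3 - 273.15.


PPI_1 = (-21 + 273.15)^(1/3) = 6.317613
PPI_2 = (9 + 273.15)^(1/3) = 6.558835
PPI_blend = 0.55 * 6.317613 + 0.45 * 6.558835 = 6.426163
PP_blend = 6.426163^3 - 273.15 = 265.3721 - 273.15 = -7.78

-7.78 degC


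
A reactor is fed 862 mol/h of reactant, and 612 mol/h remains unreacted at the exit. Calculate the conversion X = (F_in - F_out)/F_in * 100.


X = (F_in - F_out) / F_in * 100
Moles reacted = 862 - 612 = 250
X = 250 / 862 * 100
= 0.2900 * 100
= 29.00 %

29.00 %


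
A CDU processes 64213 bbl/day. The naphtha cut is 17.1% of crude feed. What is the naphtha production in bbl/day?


Crude throughput = 64213 bbl/day
Fraction yield = 17.1%
yield = throughput * fraction / 100
yield = 64213 * 17.1 / 100 = 10980.423

10980.423 bbl/day


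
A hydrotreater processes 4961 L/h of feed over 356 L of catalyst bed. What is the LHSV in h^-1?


LHSV = volumetric feed rate / catalyst volume
= 4961 L/h / 356 L
= 13.94 h^-1

13.94 h^-1


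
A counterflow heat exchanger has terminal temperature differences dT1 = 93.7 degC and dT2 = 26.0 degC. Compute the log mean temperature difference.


LMTD = (dT1 - dT2) / ln(dT1/dT2)
= (93.7 - 26.0) / ln(93.7 / 26.0) = 67.7 / 1.282 = 52.81

52.81 degC


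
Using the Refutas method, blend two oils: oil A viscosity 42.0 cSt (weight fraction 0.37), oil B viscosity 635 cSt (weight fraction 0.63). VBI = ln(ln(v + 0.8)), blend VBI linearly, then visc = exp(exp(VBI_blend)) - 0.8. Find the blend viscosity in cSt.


Refutas method: VBN_i = 14.534*ln(ln(visc_i + 0.8)) + 10.975, blended linearly by mass fraction; since VBN is linear in VBI_i = ln(ln(visc_i + 0.8)) and the fractions sum to 1, blend VBI directly: visc = exp(exp(VBI_blend)) - 0.8
VBI_1 = ln(ln(42.0 + 0.8)) = 1.3235
VBI_2 = ln(ln(635 + 0.8)) = 1.86484
VBI_blend = 0.37 * 1.3235 + 0.63 * 1.86484 = 1.66454
visc_blend = exp(exp(1.66454)) - 0.8 = 196.2

196.2 cSt


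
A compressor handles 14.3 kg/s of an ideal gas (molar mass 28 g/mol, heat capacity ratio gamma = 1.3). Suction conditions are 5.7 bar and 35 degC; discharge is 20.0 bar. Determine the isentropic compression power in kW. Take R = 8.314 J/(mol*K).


Isentropic work: W = m*(gamma/(gamma-1))*(R*T1/MW)*((P2/P1)^((gamma-1)/gamma) - 1)
T1 = 35 + 273.15 = 308.15 K
Pressure ratio = 20.0 / 5.7 = 3.50877
Exponent = (1.3 - 1)/1.3 = 0.230769
(P2/P1)^exp - 1 = 3.50877^0.230769 - 1 = 0.335995
W = 14.3 * 1.3 / 0.3 * 8.314 * 308.15 / 28 * 0.335995 = 1905

1905 kW


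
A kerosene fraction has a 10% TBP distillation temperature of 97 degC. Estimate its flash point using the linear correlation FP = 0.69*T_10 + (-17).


FP = 0.69 * 97 + (-17) = 49.93

49.93 degC


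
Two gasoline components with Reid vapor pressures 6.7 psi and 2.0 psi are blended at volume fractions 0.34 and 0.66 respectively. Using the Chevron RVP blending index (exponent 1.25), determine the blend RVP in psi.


Chevron index: RVP_blend = (sum xi*RVPi^1.25)^(1/1.25)
RVP^1.25 terms: 0.34 * 6.7^1.25 + 0.66 * 2.0^1.25 = 5.23474
RVP_blend = 5.23474^(1/1.25) = 3.759

3.759 psi


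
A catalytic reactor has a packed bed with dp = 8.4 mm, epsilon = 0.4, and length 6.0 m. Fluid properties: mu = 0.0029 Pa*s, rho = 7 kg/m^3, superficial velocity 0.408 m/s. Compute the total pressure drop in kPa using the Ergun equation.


dp = 8.4 mm = 0.0084 m
Viscous term = 150*0.0029*0.408*(1-0.4)^2 / (0.0084^2*0.4^3) = 14148.6
Inertial term = 1.75*7*0.408^2*(1-0.4) / (0.0084*0.4^3) = 2275.87
dP/L = 14148.6 + 2275.87 = 16424.5 Pa/m
dP = 16424.5 * 6.0 / 1000 = 98.55 kPa

98.55 kPa


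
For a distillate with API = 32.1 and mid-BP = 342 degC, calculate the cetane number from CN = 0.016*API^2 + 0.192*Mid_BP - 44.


CN = 0.016 * 32.1^2 + 0.192 * 342 - 44
CN = 16.48656 + 65.664 - 44 = 38.15056

38.15056


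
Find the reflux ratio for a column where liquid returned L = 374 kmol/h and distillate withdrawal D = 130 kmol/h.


Reflux ratio definition: R = L / D (liquid returned / distillate withdrawn)
L = 374 kmol/h, D = 130 kmol/h
R = 374 / 130 = 2.877

2.877


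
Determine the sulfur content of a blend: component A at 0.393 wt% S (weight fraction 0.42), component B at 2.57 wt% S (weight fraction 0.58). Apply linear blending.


Linear sulfur blending: S_blend = x1*S1 + x2*S2
Contribution 1: 0.42 * 0.393 = 0.16506 wt%
Contribution 2: 0.58 * 2.57 = 1.4906 wt%
S_blend = 0.16506 + 1.4906 = 1.65566

1.65566 wt%


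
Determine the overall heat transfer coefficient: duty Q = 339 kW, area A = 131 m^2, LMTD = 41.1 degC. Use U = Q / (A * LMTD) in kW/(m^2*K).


From Q = U*A*LMTD, U = Q / (A * LMTD)
U = 339 / (131 * 41.1) = 339 / 5384.1 = 0.06296

0.06296 kW/(m^2*K)


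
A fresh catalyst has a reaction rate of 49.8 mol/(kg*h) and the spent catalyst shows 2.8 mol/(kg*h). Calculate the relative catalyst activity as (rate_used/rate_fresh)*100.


Activity (%) = (rate_used / rate_fresh) * 100
rate_used = 2.8, rate_fresh = 49.8
= (2.8 / 49.8) * 100
= 0.05622 * 100 = 5.622

5.622 %


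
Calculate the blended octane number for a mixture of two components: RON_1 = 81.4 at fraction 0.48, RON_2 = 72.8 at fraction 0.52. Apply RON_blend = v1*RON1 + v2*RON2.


Linear blending: RON_blend = sum(vi * RONi)
Contribution 1: 0.48 * 81.4 = 39.072
Contribution 2: 0.52 * 72.8 = 37.856
RON_blend = 39.072 + 37.856 = 76.928

76.928


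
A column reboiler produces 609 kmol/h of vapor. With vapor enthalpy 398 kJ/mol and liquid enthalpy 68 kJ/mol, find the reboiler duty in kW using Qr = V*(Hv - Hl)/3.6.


Qr = 609 * (398 - 68) / 3.6 = 609 * 330 / 3.6 = 55820

55820 kW


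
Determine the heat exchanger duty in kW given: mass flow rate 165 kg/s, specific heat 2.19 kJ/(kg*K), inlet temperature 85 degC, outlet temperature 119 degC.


Q = m_dot * cp * delta_T
delta_T = 119 - 85 = 34 K
Q = 165 * 2.19 * 34
= 361.35 * 34
= 12285.9 kW

12285.9 kW


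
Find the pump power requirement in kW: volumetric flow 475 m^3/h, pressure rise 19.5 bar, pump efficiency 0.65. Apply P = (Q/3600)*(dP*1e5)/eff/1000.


Q = 475 / 3600 = 0.131944 m^3/s
P = 0.131944 * (19.5 * 1e5) / 0.65 / 1000 = 395.8

395.8 kW


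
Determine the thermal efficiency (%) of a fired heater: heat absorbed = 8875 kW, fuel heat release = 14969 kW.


Furnace efficiency = Q_absorbed / Q_fuel * 100
= 8875 / 14969 * 100 = 59.29

59.29 %


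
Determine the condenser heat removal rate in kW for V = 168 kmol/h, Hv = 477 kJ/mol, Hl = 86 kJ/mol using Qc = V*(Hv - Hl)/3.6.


Qc = 168 * (477 - 86) / 3.6 = 168 * 391 / 3.6 = 18250

18250 kW


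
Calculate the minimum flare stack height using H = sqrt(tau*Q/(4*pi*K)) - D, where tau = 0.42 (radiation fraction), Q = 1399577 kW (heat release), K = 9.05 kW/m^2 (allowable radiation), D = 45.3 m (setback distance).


tau*Q/(4*pi*K) = 0.42 * 1399577 / (4 * pi * 9.05) = 5168.78
sqrt(5168.78) = 71.8942
H = 71.8942 - 45.3 = 26.59

26.59 m


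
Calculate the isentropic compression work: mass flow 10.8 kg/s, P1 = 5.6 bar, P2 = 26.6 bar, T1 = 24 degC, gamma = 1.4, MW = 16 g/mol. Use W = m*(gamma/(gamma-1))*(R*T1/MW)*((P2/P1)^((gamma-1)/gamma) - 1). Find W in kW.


Isentropic work: W = m*(gamma/(gamma-1))*(R*T1/MW)*((P2/P1)^((gamma-1)/gamma) - 1)
T1 = 24 + 273.15 = 297.15 K
Pressure ratio = 26.6 / 5.6 = 4.75
Exponent = (1.4 - 1)/1.4 = 0.285714
(P2/P1)^exp - 1 = 4.75^0.285714 - 1 = 0.560777
W = 10.8 * 1.4 / 0.4 * 8.314 * 297.15 / 16 * 0.560777 = 3273

3273 kW


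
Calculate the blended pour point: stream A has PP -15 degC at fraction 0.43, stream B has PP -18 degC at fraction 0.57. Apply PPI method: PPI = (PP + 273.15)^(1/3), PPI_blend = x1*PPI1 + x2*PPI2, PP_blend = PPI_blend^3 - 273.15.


PPI_1 = (-15 + 273.15)^(1/3) = 6.36733
PPI_2 = (-18 + 273.15)^(1/3) = 6.342569
PPI_blend = 0.43 * 6.36733 + 0.57 * 6.342569 = 6.353216
PP_blend = 6.353216^3 - 273.15 = 256.4371 - 273.15 = -16.71

-16.71 degC


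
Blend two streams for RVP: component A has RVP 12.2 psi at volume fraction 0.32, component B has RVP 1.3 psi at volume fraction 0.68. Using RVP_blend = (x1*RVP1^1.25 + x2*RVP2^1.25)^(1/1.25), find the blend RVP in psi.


Chevron index: RVP_blend = (sum xi*RVPi^1.25)^(1/1.25)
RVP^1.25 terms: 0.32 * 12.2^1.25 + 0.68 * 1.3^1.25 = 8.24018
RVP_blend = 8.24018^(1/1.25) = 5.404

5.404 psi


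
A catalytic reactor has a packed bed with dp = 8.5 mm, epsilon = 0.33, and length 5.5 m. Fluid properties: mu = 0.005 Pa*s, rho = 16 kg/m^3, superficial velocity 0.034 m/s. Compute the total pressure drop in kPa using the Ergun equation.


dp = 8.5 mm = 0.0085 m
Viscous term = 150*0.005*0.034*(1-0.33)^2 / (0.0085^2*0.33^3) = 4408.7
Inertial term = 1.75*16*0.034^2*(1-0.33) / (0.0085*0.33^3) = 70.9954
dP/L = 4408.7 + 70.9954 = 4479.7 Pa/m
dP = 4479.7 * 5.5 / 1000 = 24.64 kPa

24.64 kPa
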